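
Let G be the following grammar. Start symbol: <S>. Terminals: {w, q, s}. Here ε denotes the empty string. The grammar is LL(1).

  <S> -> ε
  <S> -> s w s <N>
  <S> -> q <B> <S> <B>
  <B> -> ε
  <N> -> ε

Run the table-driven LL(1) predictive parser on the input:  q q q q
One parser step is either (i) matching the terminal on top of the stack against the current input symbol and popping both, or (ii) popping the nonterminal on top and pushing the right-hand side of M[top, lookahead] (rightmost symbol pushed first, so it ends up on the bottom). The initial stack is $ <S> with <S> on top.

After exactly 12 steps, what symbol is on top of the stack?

<S>

step 1: stack=$ <S>  input=q q q q $  — expand <S> -> q <B> <S> <B>
step 2: stack=$ <B> <S> <B> q  input=q q q q $  — match q
step 3: stack=$ <B> <S> <B>  input=q q q $  — expand <B> -> ε
step 4: stack=$ <B> <S>  input=q q q $  — expand <S> -> q <B> <S> <B>
step 5: stack=$ <B> <B> <S> <B> q  input=q q q $  — match q
step 6: stack=$ <B> <B> <S> <B>  input=q q $  — expand <B> -> ε
step 7: stack=$ <B> <B> <S>  input=q q $  — expand <S> -> q <B> <S> <B>
step 8: stack=$ <B> <B> <B> <S> <B> q  input=q q $  — match q
step 9: stack=$ <B> <B> <B> <S> <B>  input=q $  — expand <B> -> ε
step 10: stack=$ <B> <B> <B> <S>  input=q $  — expand <S> -> q <B> <S> <B>
step 11: stack=$ <B> <B> <B> <B> <S> <B> q  input=q $  — match q
step 12: stack=$ <B> <B> <B> <B> <S> <B>  input=$  — expand <B> -> ε
Stack after step 12: $ <B> <B> <B> <B> <S> (top = <S>).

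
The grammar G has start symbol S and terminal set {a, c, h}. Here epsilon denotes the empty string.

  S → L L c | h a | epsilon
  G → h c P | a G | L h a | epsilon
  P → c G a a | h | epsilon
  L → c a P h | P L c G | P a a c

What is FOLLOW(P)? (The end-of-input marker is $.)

{a, c, h}

FIRST(P) = {epsilon, c, h}
FIRST(L) = {a, c, h}  (via P L c G, P a a c)
FIRST(S) = {epsilon, a, c, h}  (via L L c)
FIRST(G) = {epsilon, a, c, h}  (via L h a)
FOLLOW(S) includes $ since S is the start symbol.
FOLLOW(S): S appears on no right-hand side. Thus FOLLOW(S) = {$}.
FOLLOW(L): in S→L L c (occurrence 1), L is followed by L c with FIRST {a, c, h}; in S→L L c (occurrence 2), L is followed by c with FIRST {c}; in G→L h a, L is followed by h a with FIRST {h}; in L→P L c G, L is followed by c G with FIRST {c}. Thus FOLLOW(L) = {a, c, h}.
FOLLOW(G): in G→a G, the suffix after G is empty (adds nothing new); in P→c G a a, G is followed by a a with FIRST {a}; in L→P L c G, the suffix after G is empty, so FOLLOW(G) ⊇ FOLLOW(L) = {a, c, h}. Thus FOLLOW(G) = {a, c, h}.
FOLLOW(P): in G→h c P, the suffix after P is empty, so FOLLOW(P) ⊇ FOLLOW(G) = {a, c, h}; in L→c a P h, P is followed by h with FIRST {h}; in L→P L c G, P is followed by L c G with FIRST {a, c, h}; in L→P a a c, P is followed by a a c with FIRST {a}. Thus FOLLOW(P) = {a, c, h}.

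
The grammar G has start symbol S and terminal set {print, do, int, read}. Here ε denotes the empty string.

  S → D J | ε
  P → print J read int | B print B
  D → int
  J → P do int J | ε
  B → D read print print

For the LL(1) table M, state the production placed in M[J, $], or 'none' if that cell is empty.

J → ε

FIRST(D): from D→int we get {int}. So FIRST(D) = {int}.
FIRST(S): from S→D J we get {int}; from S→ε we get {ε}. So FIRST(S) = {ε, int}.
FIRST(B): from B→D read print print we get {int}. So FIRST(B) = {int}.
FIRST(P): from P→print J read int we get {print}; from P→B print B we get {int}. So FIRST(P) = {int, print}.
FIRST(J): from J→P do int J we get {int, print}; from J→ε we get {ε}. So FIRST(J) = {ε, int, print}.
FOLLOW(S) includes $ since S is the start symbol.
FOLLOW(S): S appears on no right-hand side. Thus FOLLOW(S) = {$}.
FOLLOW(J): in S→D J, the suffix after J is empty, so FOLLOW(J) ⊇ FOLLOW(S) = {$}; in P→print J read int, J is followed by read int with FIRST {read}; in J→P do int J, the suffix after J is empty (adds nothing new). Thus FOLLOW(J) = {$, read}.
For J → P do int J: FIRST(P do int J) = {int, print}, so it goes in M[J, t] for t ∈ {int, print}.
For J → ε: FIRST(ε) = {ε}, so it goes in M[J, t] for t ∈ {}; since ε ∈ FIRST, also for every t ∈ FOLLOW(J) = {$, read}.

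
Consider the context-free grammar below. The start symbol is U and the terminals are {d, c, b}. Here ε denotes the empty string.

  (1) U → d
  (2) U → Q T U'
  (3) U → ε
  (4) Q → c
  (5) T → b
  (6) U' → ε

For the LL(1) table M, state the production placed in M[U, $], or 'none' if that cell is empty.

FIRST(Q) = {c}
FIRST(T) = {b}
FIRST(U') = {ε}
FIRST(U) = {ε, c, d}  (via Q T U')
FOLLOW(U) includes $ since U is the start symbol.
FOLLOW(U): U appears on no right-hand side. Thus FOLLOW(U) = {$}.
For U → d: FIRST(d) = {d}, so it goes in M[U, t] for t ∈ {d}.
For U → Q T U': FIRST(Q T U') = {c}, so it goes in M[U, t] for t ∈ {c}.
For U → ε: FIRST(ε) = {ε}, so it goes in M[U, t] for t ∈ {}; since ε ∈ FIRST, also for every t ∈ FOLLOW(U) = {$}.

U → ε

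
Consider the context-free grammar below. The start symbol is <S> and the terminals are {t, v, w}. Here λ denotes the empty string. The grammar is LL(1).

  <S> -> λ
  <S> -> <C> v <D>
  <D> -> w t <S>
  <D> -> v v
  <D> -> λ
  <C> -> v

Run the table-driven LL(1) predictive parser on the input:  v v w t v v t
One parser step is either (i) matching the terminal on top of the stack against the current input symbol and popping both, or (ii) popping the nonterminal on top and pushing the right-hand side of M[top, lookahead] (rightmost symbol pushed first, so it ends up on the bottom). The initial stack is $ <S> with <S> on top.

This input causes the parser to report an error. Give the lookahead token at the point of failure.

      Stack        Input            Action
   1  $ <S>        v v w t v v t $  expand <S> -> <C> v <D>
   2  $ <D> v <C>  v v w t v v t $  expand <C> -> v
   3  $ <D> v v    v v w t v v t $  match v
   4  $ <D> v      v w t v v t $    match v
   5  $ <D>        w t v v t $      expand <D> -> w t <S>
   6  $ <S> t w    w t v v t $      match w
   7  $ <S> t      t v v t $        match t
   8  $ <S>        v v t $          expand <S> -> <C> v <D>
   9  $ <D> v <C>  v v t $          expand <C> -> v
  10  $ <D> v v    v v t $          match v
  11  $ <D> v      v t $            match v
  12  $ <D>        t $              error: M[<D>, t] is empty

t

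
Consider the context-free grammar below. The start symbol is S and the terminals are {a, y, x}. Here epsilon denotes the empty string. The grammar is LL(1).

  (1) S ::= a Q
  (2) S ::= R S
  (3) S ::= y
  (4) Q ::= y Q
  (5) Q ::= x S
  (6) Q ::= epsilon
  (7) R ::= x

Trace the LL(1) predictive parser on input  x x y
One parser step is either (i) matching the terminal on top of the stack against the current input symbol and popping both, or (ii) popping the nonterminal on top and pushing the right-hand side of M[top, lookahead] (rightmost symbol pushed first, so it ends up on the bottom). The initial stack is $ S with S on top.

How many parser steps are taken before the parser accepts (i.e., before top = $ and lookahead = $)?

8

step 1: stack=$ S  input=x x y $  — expand S ::= R S
step 2: stack=$ S R  input=x x y $  — expand R ::= x
step 3: stack=$ S x  input=x x y $  — match x
step 4: stack=$ S  input=x y $  — expand S ::= R S
step 5: stack=$ S R  input=x y $  — expand R ::= x
step 6: stack=$ S x  input=x y $  — match x
step 7: stack=$ S  input=y $  — expand S ::= y
step 8: stack=$ y  input=y $  — match y
Accept reached after 8 steps.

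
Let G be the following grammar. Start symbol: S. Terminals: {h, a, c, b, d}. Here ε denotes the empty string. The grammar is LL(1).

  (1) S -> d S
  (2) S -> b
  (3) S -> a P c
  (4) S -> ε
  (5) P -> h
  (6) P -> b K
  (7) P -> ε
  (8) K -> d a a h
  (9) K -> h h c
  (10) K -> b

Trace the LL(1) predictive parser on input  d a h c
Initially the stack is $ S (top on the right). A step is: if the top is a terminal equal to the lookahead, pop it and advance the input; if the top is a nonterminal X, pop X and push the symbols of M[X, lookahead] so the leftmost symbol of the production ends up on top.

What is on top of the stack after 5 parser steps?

h

     Stack    Input      Action
  1  $ S      d a h c $  expand S -> d S
  2  $ S d    d a h c $  match d
  3  $ S      a h c $    expand S -> a P c
  4  $ c P a  a h c $    match a
  5  $ c P    h c $      expand P -> h
Stack after step 5: $ c h (top = h).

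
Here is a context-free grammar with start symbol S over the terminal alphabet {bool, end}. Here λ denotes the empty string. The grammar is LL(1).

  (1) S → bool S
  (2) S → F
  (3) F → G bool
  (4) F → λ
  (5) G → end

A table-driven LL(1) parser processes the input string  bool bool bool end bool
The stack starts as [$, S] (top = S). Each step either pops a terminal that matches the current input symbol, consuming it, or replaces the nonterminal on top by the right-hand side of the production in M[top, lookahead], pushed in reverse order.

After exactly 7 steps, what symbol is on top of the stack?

F

     Stack     Input                      Action
  1  $ S       bool bool bool end bool $  expand S → bool S
  2  $ S bool  bool bool bool end bool $  match bool
  3  $ S       bool bool end bool $       expand S → bool S
  4  $ S bool  bool bool end bool $       match bool
  5  $ S       bool end bool $            expand S → bool S
  6  $ S bool  bool end bool $            match bool
  7  $ S       end bool $                 expand S → F
Stack after step 7: $ F (top = F).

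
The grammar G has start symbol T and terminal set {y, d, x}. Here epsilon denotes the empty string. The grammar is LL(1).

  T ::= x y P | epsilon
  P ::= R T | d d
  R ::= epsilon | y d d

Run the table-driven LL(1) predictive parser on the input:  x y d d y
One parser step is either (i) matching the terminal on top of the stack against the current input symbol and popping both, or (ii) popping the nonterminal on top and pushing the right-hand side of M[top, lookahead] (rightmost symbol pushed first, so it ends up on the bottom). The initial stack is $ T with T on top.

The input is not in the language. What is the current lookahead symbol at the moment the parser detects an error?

y

step 1: stack=$ T  input=x y d d y $  — expand T ::= x y P
step 2: stack=$ P y x  input=x y d d y $  — match x
step 3: stack=$ P y  input=y d d y $  — match y
step 4: stack=$ P  input=d d y $  — expand P ::= d d
step 5: stack=$ d d  input=d d y $  — match d
step 6: stack=$ d  input=d y $  — match d
step 7: stack=$  input=y $  — error: stack empty but input remains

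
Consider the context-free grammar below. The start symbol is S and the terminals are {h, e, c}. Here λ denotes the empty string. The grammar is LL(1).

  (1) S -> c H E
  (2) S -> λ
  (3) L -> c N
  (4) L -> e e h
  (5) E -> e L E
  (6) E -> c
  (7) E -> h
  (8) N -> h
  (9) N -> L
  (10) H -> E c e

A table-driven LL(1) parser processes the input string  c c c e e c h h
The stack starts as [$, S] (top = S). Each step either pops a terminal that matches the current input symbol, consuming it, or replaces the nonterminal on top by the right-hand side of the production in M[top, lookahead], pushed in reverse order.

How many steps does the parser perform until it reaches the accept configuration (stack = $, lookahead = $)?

15

step 1: stack=$ S  input=c c c e e c h h $  — expand S -> c H E
step 2: stack=$ E H c  input=c c c e e c h h $  — match c
step 3: stack=$ E H  input=c c e e c h h $  — expand H -> E c e
step 4: stack=$ E e c E  input=c c e e c h h $  — expand E -> c
step 5: stack=$ E e c c  input=c c e e c h h $  — match c
step 6: stack=$ E e c  input=c e e c h h $  — match c
step 7: stack=$ E e  input=e e c h h $  — match e
step 8: stack=$ E  input=e c h h $  — expand E -> e L E
step 9: stack=$ E L e  input=e c h h $  — match e
step 10: stack=$ E L  input=c h h $  — expand L -> c N
step 11: stack=$ E N c  input=c h h $  — match c
step 12: stack=$ E N  input=h h $  — expand N -> h
step 13: stack=$ E h  input=h h $  — match h
step 14: stack=$ E  input=h $  — expand E -> h
step 15: stack=$ h  input=h $  — match h
Accept reached after 15 steps.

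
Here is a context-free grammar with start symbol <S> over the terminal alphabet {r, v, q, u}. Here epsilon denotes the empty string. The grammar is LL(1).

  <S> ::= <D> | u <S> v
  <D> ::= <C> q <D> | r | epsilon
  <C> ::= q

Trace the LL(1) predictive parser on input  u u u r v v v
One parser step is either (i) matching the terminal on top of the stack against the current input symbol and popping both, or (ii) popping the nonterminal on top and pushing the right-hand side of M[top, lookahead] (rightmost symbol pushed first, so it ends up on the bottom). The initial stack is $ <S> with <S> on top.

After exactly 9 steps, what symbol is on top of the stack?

step 1: stack=$ <S>  input=u u u r v v v $  — expand <S> ::= u <S> v
step 2: stack=$ v <S> u  input=u u u r v v v $  — match u
step 3: stack=$ v <S>  input=u u r v v v $  — expand <S> ::= u <S> v
step 4: stack=$ v v <S> u  input=u u r v v v $  — match u
step 5: stack=$ v v <S>  input=u r v v v $  — expand <S> ::= u <S> v
step 6: stack=$ v v v <S> u  input=u r v v v $  — match u
step 7: stack=$ v v v <S>  input=r v v v $  — expand <S> ::= <D>
step 8: stack=$ v v v <D>  input=r v v v $  — expand <D> ::= r
step 9: stack=$ v v v r  input=r v v v $  — match r
Stack after step 9: $ v v v (top = v).

v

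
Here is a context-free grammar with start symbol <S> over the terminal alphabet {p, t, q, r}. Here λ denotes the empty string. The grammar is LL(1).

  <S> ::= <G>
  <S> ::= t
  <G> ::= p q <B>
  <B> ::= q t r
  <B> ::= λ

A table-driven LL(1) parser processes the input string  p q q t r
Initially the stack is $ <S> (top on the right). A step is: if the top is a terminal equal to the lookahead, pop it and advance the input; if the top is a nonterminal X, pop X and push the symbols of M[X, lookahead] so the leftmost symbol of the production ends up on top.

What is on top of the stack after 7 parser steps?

r

     Stack      Input        Action
  1  $ <S>      p q q t r $  expand <S> ::= <G>
  2  $ <G>      p q q t r $  expand <G> ::= p q <B>
  3  $ <B> q p  p q q t r $  match p
  4  $ <B> q    q q t r $    match q
  5  $ <B>      q t r $      expand <B> ::= q t r
  6  $ r t q    q t r $      match q
  7  $ r t      t r $        match t
Stack after step 7: $ r (top = r).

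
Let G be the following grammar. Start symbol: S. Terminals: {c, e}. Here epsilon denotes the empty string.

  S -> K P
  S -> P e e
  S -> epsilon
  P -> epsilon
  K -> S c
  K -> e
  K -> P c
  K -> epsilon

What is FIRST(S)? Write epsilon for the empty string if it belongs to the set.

{epsilon, c, e}

FIRST(P): from P->epsilon we get {epsilon}. So FIRST(P) = {epsilon}.
FIRST(S): from S->K P we get {epsilon, c, e}; from S->P e e we get {e}; from S->epsilon we get {epsilon}. So FIRST(S) = {epsilon, c, e}.
FIRST(K): from K->S c we get {c, e}; from K->e we get {e}; from K->P c we get {c}; from K->epsilon we get {epsilon}. So FIRST(K) = {epsilon, c, e}.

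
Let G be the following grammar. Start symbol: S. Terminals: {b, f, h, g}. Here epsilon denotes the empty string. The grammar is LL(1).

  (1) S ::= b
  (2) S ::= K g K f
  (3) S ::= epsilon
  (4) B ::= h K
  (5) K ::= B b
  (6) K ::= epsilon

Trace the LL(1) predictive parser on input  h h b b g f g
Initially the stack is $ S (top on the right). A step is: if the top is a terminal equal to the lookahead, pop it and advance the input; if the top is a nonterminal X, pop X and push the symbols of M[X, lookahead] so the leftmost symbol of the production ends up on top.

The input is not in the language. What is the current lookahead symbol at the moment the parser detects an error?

      Stack            Input            Action
   1  $ S              h h b b g f g $  expand S ::= K g K f
   2  $ f K g K        h h b b g f g $  expand K ::= B b
   3  $ f K g b B      h h b b g f g $  expand B ::= h K
   4  $ f K g b K h    h h b b g f g $  match h
   5  $ f K g b K      h b b g f g $    expand K ::= B b
   6  $ f K g b b B    h b b g f g $    expand B ::= h K
   7  $ f K g b b K h  h b b g f g $    match h
   8  $ f K g b b K    b b g f g $      expand K ::= epsilon
   9  $ f K g b b      b b g f g $      match b
  10  $ f K g b        b g f g $        match b
  11  $ f K g          g f g $          match g
  12  $ f K            f g $            expand K ::= epsilon
  13  $ f              f g $            match f
  14  $                g $              error: stack empty but input remains

g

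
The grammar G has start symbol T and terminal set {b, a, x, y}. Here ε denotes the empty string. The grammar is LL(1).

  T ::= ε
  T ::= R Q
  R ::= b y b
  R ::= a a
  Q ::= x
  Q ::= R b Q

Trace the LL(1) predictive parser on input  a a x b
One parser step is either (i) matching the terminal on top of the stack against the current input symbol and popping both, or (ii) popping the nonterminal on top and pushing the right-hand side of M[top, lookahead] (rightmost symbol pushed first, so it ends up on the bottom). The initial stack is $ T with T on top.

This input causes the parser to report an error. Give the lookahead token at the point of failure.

step 1: stack=$ T  input=a a x b $  — expand T ::= R Q
step 2: stack=$ Q R  input=a a x b $  — expand R ::= a a
step 3: stack=$ Q a a  input=a a x b $  — match a
step 4: stack=$ Q a  input=a x b $  — match a
step 5: stack=$ Q  input=x b $  — expand Q ::= x
step 6: stack=$ x  input=x b $  — match x
step 7: stack=$  input=b $  — error: stack empty but input remains

b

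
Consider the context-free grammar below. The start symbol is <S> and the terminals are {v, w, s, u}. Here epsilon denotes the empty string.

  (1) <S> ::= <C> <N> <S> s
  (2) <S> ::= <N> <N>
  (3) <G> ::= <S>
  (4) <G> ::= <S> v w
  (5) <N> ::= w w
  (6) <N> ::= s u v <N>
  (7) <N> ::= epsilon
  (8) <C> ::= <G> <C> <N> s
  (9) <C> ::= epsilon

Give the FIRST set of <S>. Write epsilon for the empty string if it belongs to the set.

FIRST(<N>) = {epsilon, s, w}
FIRST(<S>) = {epsilon, s, v, w}  (via <C> <N> <S> s, <N> <N>)
FIRST(<G>) = {epsilon, s, v, w}  (via <S>, <S> v w)
FIRST(<C>) = {epsilon, s, v, w}  (via <G> <C> <N> s)

{epsilon, s, v, w}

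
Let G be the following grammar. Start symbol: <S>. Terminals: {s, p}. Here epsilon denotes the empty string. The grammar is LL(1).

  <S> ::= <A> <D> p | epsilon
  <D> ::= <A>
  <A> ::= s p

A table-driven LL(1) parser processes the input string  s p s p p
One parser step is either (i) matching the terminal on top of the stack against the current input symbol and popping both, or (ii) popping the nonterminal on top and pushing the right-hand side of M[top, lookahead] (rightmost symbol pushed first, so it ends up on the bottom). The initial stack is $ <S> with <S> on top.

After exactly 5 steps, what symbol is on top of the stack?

     Stack        Input        Action
  1  $ <S>        s p s p p $  expand <S> ::= <A> <D> p
  2  $ p <D> <A>  s p s p p $  expand <A> ::= s p
  3  $ p <D> p s  s p s p p $  match s
  4  $ p <D> p    p s p p $    match p
  5  $ p <D>      s p p $      expand <D> ::= <A>
Stack after step 5: $ p <A> (top = <A>).

<A>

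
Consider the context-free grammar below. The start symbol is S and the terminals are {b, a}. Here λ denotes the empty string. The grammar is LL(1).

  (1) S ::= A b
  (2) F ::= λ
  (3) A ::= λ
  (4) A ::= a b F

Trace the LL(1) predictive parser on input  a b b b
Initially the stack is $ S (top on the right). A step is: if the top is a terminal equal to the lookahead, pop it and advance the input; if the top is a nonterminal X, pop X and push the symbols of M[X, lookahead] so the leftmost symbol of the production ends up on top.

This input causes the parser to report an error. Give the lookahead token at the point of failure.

b

     Stack      Input      Action
  1  $ S        a b b b $  expand S ::= A b
  2  $ b A      a b b b $  expand A ::= a b F
  3  $ b F b a  a b b b $  match a
  4  $ b F b    b b b $    match b
  5  $ b F      b b $      expand F ::= λ
  6  $ b        b b $      match b
  7  $          b $        error: stack empty but input remains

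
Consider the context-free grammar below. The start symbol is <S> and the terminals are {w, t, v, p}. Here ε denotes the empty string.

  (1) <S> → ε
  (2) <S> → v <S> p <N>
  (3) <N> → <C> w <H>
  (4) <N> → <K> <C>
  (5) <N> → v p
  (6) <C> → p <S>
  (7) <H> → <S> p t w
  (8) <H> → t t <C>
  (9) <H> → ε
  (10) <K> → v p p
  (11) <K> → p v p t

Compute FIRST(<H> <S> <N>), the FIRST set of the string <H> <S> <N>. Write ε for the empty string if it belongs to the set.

{p, t, v}

FIRST(<S>) = {ε, v}
FIRST(<C>) = {p}
FIRST(<K>) = {p, v}
FIRST(<N>) = {p, v}  (via <C> w <H>, <K> <C>)
FIRST(<H>) = {ε, p, t, v}  (via <S> p t w)
FIRST(<H> <S> <N>): take FIRST of each symbol in turn, carrying on past any symbol whose FIRST contains ε; result {p, t, v}.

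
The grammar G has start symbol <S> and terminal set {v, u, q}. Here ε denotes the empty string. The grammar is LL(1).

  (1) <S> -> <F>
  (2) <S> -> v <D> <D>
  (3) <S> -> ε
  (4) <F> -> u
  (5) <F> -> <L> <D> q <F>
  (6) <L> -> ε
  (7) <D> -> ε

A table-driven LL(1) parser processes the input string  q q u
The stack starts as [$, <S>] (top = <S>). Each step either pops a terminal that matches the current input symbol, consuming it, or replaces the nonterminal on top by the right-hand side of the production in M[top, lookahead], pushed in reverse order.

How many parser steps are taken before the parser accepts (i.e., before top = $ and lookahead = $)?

11

step 1: stack=$ <S>  input=q q u $  — expand <S> -> <F>
step 2: stack=$ <F>  input=q q u $  — expand <F> -> <L> <D> q <F>
step 3: stack=$ <F> q <D> <L>  input=q q u $  — expand <L> -> ε
step 4: stack=$ <F> q <D>  input=q q u $  — expand <D> -> ε
step 5: stack=$ <F> q  input=q q u $  — match q
step 6: stack=$ <F>  input=q u $  — expand <F> -> <L> <D> q <F>
step 7: stack=$ <F> q <D> <L>  input=q u $  — expand <L> -> ε
step 8: stack=$ <F> q <D>  input=q u $  — expand <D> -> ε
step 9: stack=$ <F> q  input=q u $  — match q
step 10: stack=$ <F>  input=u $  — expand <F> -> u
step 11: stack=$ u  input=u $  — match u
Accept reached after 11 steps.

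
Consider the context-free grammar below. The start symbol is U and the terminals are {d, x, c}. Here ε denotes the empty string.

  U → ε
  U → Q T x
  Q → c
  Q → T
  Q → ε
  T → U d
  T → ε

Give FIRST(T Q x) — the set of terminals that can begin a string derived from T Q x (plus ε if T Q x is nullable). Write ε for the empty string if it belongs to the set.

FIRST(U): from U→ε we get {ε}; from U→Q T x we get {c, d, x}. So FIRST(U) = {ε, c, d, x}.
FIRST(T): from T→U d we get {c, d, x}; from T→ε we get {ε}. So FIRST(T) = {ε, c, d, x}.
FIRST(Q): from Q→c we get {c}; from Q→T we get {ε, c, d, x}; from Q→ε we get {ε}. So FIRST(Q) = {ε, c, d, x}.
FIRST(T Q x): take FIRST of each symbol in turn, carrying on past any symbol whose FIRST contains ε; result {c, d, x}.

{c, d, x}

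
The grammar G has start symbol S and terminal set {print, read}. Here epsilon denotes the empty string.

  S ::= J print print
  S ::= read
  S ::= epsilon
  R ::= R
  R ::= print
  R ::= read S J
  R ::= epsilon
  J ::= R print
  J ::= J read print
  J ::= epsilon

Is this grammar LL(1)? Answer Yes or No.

No

FIRST(S) = {epsilon, print, read}
FIRST(R) = {epsilon, print, read}
FIRST(J) = {epsilon, print, read}
FOLLOW(S) = {$, print, read}
FOLLOW(R) = {print}
FOLLOW(J) = {print, read}
Cell M[J, print] receives both J ::= R print and J ::= J read print and J ::= epsilon — the grammar is not LL(1).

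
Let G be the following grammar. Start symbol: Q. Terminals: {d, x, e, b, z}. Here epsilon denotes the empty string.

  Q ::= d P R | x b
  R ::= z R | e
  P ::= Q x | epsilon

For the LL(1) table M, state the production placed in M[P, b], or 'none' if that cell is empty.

none

FIRST(Q) = {d, x}
FIRST(R) = {e, z}
FIRST(P) = {epsilon, d, x}  (via Q x)
FOLLOW(Q) includes $ since Q is the start symbol.
FOLLOW(P): in Q::=d P R, P is followed by R with FIRST {e, z}. Thus FOLLOW(P) = {e, z}.
For P ::= Q x: FIRST(Q x) = {d, x}, so it goes in M[P, t] for t ∈ {d, x}.
For P ::= epsilon: FIRST(epsilon) = {epsilon}, so it goes in M[P, t] for t ∈ {}; since epsilon ∈ FIRST, also for every t ∈ FOLLOW(P) = {e, z}.
None of these place a production in M[P, b].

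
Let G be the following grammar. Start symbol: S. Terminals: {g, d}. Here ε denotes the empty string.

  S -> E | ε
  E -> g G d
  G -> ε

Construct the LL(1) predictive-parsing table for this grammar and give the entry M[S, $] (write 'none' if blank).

S -> ε

FIRST(E) = {g}
FIRST(G) = {ε}
FIRST(S) = {ε, g}  (via E)
FOLLOW(S) includes $ since S is the start symbol.
FOLLOW(S): S appears on no right-hand side. Thus FOLLOW(S) = {$}.
For S -> E: FIRST(E) = {g}, so it goes in M[S, t] for t ∈ {g}.
For S -> ε: FIRST(ε) = {ε}, so it goes in M[S, t] for t ∈ {}; since ε ∈ FIRST, also for every t ∈ FOLLOW(S) = {$}.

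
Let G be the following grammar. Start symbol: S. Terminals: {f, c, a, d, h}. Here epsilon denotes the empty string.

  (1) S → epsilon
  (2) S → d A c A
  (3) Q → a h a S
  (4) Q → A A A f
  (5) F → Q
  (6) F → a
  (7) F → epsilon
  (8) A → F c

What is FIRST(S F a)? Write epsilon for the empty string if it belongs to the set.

{a, c, d}

FIRST(S) = {epsilon, d}
FIRST(Q) = {a, c}  (via A A A f)
FIRST(F) = {epsilon, a, c}  (via Q)
FIRST(A) = {a, c}  (via F c)
FIRST(S F a): take FIRST of each symbol in turn, carrying on past any symbol whose FIRST contains epsilon; result {a, c, d}.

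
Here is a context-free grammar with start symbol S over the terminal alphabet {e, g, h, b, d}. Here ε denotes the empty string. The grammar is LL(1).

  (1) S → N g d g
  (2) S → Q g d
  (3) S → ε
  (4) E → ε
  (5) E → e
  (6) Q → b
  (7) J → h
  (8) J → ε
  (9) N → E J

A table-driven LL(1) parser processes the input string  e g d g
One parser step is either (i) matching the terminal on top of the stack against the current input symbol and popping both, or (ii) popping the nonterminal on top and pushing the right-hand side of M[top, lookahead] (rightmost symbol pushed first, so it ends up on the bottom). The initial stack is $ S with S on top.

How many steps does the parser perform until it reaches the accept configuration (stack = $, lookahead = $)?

8

step 1: stack=$ S  input=e g d g $  — expand S → N g d g
step 2: stack=$ g d g N  input=e g d g $  — expand N → E J
step 3: stack=$ g d g J E  input=e g d g $  — expand E → e
step 4: stack=$ g d g J e  input=e g d g $  — match e
step 5: stack=$ g d g J  input=g d g $  — expand J → ε
step 6: stack=$ g d g  input=g d g $  — match g
step 7: stack=$ g d  input=d g $  — match d
step 8: stack=$ g  input=g $  — match g
Accept reached after 8 steps.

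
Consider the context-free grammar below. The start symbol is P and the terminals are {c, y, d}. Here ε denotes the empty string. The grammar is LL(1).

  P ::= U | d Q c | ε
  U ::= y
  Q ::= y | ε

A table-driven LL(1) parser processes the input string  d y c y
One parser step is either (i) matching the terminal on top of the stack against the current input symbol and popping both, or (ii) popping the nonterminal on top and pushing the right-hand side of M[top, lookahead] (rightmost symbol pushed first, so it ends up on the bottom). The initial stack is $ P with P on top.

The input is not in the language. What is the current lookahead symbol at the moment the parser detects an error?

y

step 1: stack=$ P  input=d y c y $  — expand P ::= d Q c
step 2: stack=$ c Q d  input=d y c y $  — match d
step 3: stack=$ c Q  input=y c y $  — expand Q ::= y
step 4: stack=$ c y  input=y c y $  — match y
step 5: stack=$ c  input=c y $  — match c
step 6: stack=$  input=y $  — error: stack empty but input remains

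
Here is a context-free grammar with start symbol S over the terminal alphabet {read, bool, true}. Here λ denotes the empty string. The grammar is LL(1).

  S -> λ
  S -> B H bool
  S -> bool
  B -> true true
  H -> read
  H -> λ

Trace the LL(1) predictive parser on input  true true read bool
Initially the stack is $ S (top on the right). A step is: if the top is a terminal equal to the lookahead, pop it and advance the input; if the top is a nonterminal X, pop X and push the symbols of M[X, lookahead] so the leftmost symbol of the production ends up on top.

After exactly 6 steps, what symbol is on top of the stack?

step 1: stack=$ S  input=true true read bool $  — expand S -> B H bool
step 2: stack=$ bool H B  input=true true read bool $  — expand B -> true true
step 3: stack=$ bool H true true  input=true true read bool $  — match true
step 4: stack=$ bool H true  input=true read bool $  — match true
step 5: stack=$ bool H  input=read bool $  — expand H -> read
step 6: stack=$ bool read  input=read bool $  — match read
Stack after step 6: $ bool (top = bool).

bool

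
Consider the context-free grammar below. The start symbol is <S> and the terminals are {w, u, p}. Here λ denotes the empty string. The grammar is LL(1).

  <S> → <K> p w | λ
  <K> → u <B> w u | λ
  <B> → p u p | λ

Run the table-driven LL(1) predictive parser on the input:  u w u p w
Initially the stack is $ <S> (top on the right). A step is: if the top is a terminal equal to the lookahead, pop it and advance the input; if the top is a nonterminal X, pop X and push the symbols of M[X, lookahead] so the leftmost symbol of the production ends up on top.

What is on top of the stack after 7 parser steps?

w

     Stack            Input        Action
  1  $ <S>            u w u p w $  expand <S> → <K> p w
  2  $ w p <K>        u w u p w $  expand <K> → u <B> w u
  3  $ w p u w <B> u  u w u p w $  match u
  4  $ w p u w <B>    w u p w $    expand <B> → λ
  5  $ w p u w        w u p w $    match w
  6  $ w p u          u p w $      match u
  7  $ w p            p w $        match p
Stack after step 7: $ w (top = w).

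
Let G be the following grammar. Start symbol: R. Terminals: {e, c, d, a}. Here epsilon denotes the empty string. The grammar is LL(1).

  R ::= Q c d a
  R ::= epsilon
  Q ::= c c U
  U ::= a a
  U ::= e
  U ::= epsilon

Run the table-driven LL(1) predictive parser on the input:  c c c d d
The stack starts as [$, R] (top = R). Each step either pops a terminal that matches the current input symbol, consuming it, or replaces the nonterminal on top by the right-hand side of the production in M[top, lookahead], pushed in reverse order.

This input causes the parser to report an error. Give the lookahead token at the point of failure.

step 1: stack=$ R  input=c c c d d $  — expand R ::= Q c d a
step 2: stack=$ a d c Q  input=c c c d d $  — expand Q ::= c c U
step 3: stack=$ a d c U c c  input=c c c d d $  — match c
step 4: stack=$ a d c U c  input=c c d d $  — match c
step 5: stack=$ a d c U  input=c d d $  — expand U ::= epsilon
step 6: stack=$ a d c  input=c d d $  — match c
step 7: stack=$ a d  input=d d $  — match d
step 8: stack=$ a  input=d $  — error: top is terminal a but lookahead is d

d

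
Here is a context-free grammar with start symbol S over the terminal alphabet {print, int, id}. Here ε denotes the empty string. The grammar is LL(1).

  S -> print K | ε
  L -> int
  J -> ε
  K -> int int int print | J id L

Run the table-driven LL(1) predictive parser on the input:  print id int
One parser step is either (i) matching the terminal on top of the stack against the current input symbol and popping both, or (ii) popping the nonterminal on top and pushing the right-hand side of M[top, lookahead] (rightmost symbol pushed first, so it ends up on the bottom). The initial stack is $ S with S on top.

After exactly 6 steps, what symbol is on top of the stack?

int

step 1: stack=$ S  input=print id int $  — expand S -> print K
step 2: stack=$ K print  input=print id int $  — match print
step 3: stack=$ K  input=id int $  — expand K -> J id L
step 4: stack=$ L id J  input=id int $  — expand J -> ε
step 5: stack=$ L id  input=id int $  — match id
step 6: stack=$ L  input=int $  — expand L -> int
Stack after step 6: $ int (top = int).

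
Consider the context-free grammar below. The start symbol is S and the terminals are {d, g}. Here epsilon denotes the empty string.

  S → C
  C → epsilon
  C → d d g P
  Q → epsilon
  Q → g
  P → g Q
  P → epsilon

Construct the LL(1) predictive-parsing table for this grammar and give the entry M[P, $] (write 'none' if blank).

P → epsilon

FIRST(C): from C→epsilon we get {epsilon}; from C→d d g P we get {d}. So FIRST(C) = {epsilon, d}.
FIRST(Q): from Q→epsilon we get {epsilon}; from Q→g we get {g}. So FIRST(Q) = {epsilon, g}.
FIRST(P): from P→g Q we get {g}; from P→epsilon we get {epsilon}. So FIRST(P) = {epsilon, g}.
FIRST(S): from S→C we get {epsilon, d}. So FIRST(S) = {epsilon, d}.
FOLLOW(S) includes $ since S is the start symbol.
FOLLOW(C): in S→C, the suffix after C is empty, so FOLLOW(C) ⊇ FOLLOW(S) = {$}. Thus FOLLOW(C) = {$}.
FOLLOW(P): in C→d d g P, the suffix after P is empty, so FOLLOW(P) ⊇ FOLLOW(C) = {$}. Thus FOLLOW(P) = {$}.
For P → g Q: FIRST(g Q) = {g}, so it goes in M[P, t] for t ∈ {g}.
For P → epsilon: FIRST(epsilon) = {epsilon}, so it goes in M[P, t] for t ∈ {}; since epsilon ∈ FIRST, also for every t ∈ FOLLOW(P) = {$}.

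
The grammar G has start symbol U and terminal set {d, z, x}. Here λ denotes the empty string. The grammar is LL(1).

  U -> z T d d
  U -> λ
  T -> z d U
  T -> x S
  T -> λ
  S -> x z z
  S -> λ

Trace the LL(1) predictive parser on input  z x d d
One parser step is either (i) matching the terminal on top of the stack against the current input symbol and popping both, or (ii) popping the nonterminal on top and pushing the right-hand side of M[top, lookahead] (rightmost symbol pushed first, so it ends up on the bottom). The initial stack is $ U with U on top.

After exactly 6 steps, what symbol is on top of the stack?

     Stack      Input      Action
  1  $ U        z x d d $  expand U -> z T d d
  2  $ d d T z  z x d d $  match z
  3  $ d d T    x d d $    expand T -> x S
  4  $ d d S x  x d d $    match x
  5  $ d d S    d d $      expand S -> λ
  6  $ d d      d d $      match d
Stack after step 6: $ d (top = d).

d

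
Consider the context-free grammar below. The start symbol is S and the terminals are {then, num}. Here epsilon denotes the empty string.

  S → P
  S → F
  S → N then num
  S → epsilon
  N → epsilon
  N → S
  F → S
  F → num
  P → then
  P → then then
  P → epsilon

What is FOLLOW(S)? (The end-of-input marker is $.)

{$, then}

FIRST(P) = {epsilon, then}
FIRST(S) = {epsilon, num, then}  (via P, F, N then num)
FIRST(N) = {epsilon, num, then}  (via S)
FIRST(F) = {epsilon, num, then}  (via S)
FOLLOW(S) includes $ since S is the start symbol.
FOLLOW(N): in S→N then num, N is followed by then num with FIRST {then}. Thus FOLLOW(N) = {then}.
FOLLOW(S): in N→S, the suffix after S is empty, so FOLLOW(S) ⊇ FOLLOW(N) = {then}; in F→S, the suffix after S is empty, so FOLLOW(S) ⊇ FOLLOW(F) = {$, then}. Thus FOLLOW(S) = {$, then}.
FOLLOW(F): in S→F, the suffix after F is empty, so FOLLOW(F) ⊇ FOLLOW(S) = {$, then}. Thus FOLLOW(F) = {$, then}.
FOLLOW(P): in S→P, the suffix after P is empty, so FOLLOW(P) ⊇ FOLLOW(S) = {$, then}. Thus FOLLOW(P) = {$, then}.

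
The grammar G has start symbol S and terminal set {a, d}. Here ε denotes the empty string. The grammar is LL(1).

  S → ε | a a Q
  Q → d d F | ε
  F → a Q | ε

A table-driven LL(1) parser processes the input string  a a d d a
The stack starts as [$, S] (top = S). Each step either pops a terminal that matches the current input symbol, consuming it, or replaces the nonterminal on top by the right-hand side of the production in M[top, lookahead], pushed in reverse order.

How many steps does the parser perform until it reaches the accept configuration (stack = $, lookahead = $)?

9

step 1: stack=$ S  input=a a d d a $  — expand S → a a Q
step 2: stack=$ Q a a  input=a a d d a $  — match a
step 3: stack=$ Q a  input=a d d a $  — match a
step 4: stack=$ Q  input=d d a $  — expand Q → d d F
step 5: stack=$ F d d  input=d d a $  — match d
step 6: stack=$ F d  input=d a $  — match d
step 7: stack=$ F  input=a $  — expand F → a Q
step 8: stack=$ Q a  input=a $  — match a
step 9: stack=$ Q  input=$  — expand Q → ε
Accept reached after 9 steps.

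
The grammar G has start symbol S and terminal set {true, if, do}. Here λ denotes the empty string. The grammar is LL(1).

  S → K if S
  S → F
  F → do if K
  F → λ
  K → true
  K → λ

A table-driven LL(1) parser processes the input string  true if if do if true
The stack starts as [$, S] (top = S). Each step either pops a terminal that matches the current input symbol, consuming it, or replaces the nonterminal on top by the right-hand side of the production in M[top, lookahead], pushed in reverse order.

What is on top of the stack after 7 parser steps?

     Stack        Input                    Action
  1  $ S          true if if do if true $  expand S → K if S
  2  $ S if K     true if if do if true $  expand K → true
  3  $ S if true  true if if do if true $  match true
  4  $ S if       if if do if true $       match if
  5  $ S          if do if true $          expand S → K if S
  6  $ S if K     if do if true $          expand K → λ
  7  $ S if       if do if true $          match if
Stack after step 7: $ S (top = S).

S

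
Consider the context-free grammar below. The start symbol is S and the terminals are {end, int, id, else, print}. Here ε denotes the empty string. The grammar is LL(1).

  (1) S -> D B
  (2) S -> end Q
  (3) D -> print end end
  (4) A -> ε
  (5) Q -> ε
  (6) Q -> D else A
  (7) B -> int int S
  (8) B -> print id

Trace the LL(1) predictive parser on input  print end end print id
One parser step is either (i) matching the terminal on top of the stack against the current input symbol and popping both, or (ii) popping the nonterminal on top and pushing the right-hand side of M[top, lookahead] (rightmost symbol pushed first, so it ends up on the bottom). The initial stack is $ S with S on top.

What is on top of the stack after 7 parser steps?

id

     Stack              Input                     Action
  1  $ S                print end end print id $  expand S -> D B
  2  $ B D              print end end print id $  expand D -> print end end
  3  $ B end end print  print end end print id $  match print
  4  $ B end end        end end print id $        match end
  5  $ B end            end print id $            match end
  6  $ B                print id $                expand B -> print id
  7  $ id print         print id $                match print
Stack after step 7: $ id (top = id).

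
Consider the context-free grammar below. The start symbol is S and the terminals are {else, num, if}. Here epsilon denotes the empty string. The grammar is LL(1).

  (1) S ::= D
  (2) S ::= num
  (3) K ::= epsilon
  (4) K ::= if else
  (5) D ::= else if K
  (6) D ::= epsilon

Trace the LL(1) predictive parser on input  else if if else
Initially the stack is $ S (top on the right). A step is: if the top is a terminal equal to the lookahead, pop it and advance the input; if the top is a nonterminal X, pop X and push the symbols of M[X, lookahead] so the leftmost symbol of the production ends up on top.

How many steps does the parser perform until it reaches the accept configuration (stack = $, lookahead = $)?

step 1: stack=$ S  input=else if if else $  — expand S ::= D
step 2: stack=$ D  input=else if if else $  — expand D ::= else if K
step 3: stack=$ K if else  input=else if if else $  — match else
step 4: stack=$ K if  input=if if else $  — match if
step 5: stack=$ K  input=if else $  — expand K ::= if else
step 6: stack=$ else if  input=if else $  — match if
step 7: stack=$ else  input=else $  — match else
Accept reached after 7 steps.

7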